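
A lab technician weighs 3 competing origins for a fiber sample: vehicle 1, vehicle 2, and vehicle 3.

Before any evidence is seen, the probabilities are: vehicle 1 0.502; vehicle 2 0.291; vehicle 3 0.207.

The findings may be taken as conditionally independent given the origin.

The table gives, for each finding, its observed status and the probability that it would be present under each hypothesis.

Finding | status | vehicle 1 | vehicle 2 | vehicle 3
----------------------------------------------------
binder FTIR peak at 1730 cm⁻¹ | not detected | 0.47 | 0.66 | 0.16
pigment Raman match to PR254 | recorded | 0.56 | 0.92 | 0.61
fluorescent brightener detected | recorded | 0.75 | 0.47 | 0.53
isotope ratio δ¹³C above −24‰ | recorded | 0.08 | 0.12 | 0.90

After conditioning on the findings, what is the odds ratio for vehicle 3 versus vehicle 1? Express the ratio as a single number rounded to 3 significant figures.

Posterior odds equal prior odds times the likelihood ratio; only the two competing hypotheses matter (using 1 − P(present | H) for each absent finding).
  vehicle 3: 0.207 × (1 − 0.16) × 0.61 × 0.53 × 0.90 = 0.050594
  vehicle 1: 0.502 × (1 − 0.47) × 0.56 × 0.75 × 0.08 = 0.0089396
Odds(vehicle 3 : vehicle 1) = 0.050594 / 0.0089396 ≈ 5.66.

5.66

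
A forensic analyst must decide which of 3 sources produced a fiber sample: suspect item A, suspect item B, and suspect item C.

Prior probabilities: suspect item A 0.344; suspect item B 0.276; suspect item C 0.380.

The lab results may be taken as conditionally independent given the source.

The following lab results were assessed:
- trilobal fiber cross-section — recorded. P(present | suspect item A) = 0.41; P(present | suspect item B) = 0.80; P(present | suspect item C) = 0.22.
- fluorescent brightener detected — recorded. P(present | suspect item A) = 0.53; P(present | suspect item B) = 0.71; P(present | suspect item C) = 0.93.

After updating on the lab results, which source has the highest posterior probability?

suspect item B

By Bayes' rule with conditional independence, the unnormalized weight for each hypothesis is prior × ∏ likelihoods:
  suspect item A: 0.344 × 0.41 × 0.53 = 0.074751
  suspect item B: 0.276 × 0.80 × 0.71 = 0.15677
  suspect item C: 0.380 × 0.22 × 0.93 = 0.077748
Marginal likelihood of the evidence = 0.30927.
P(suspect item A | evidence) ≈ 0.074751 / 0.30927 ≈ 0.242
P(suspect item B | evidence) ≈ 0.15677 / 0.30927 ≈ 0.507
P(suspect item C | evidence) ≈ 0.077748 / 0.30927 ≈ 0.251
The largest is 0.507, so suspect item B is most probable.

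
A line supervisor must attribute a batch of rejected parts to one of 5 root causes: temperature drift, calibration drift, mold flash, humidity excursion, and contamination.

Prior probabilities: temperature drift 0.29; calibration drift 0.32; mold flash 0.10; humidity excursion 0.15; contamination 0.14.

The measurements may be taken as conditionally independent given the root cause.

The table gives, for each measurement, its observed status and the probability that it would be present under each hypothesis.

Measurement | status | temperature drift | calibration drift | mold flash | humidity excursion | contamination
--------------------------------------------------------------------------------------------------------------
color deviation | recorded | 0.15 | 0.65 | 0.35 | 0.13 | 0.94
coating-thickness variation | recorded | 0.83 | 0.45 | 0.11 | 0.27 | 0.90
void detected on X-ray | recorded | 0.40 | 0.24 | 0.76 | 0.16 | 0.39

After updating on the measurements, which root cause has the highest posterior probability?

contamination

Multiply each prior by the joint likelihood of the measurement pattern:
  temperature drift: 0.29 × 0.15 × 0.83 × 0.40 = 0.014442
  calibration drift: 0.32 × 0.65 × 0.45 × 0.24 = 0.022464
  mold flash: 0.10 × 0.35 × 0.11 × 0.76 = 0.002926
  humidity excursion: 0.15 × 0.13 × 0.27 × 0.16 = 0.0008424
  contamination: 0.14 × 0.94 × 0.90 × 0.39 = 0.046192
Marginal likelihood of the evidence = 0.086866.
P(temperature drift | evidence) ≈ 0.014442 / 0.086866 ≈ 0.166
P(calibration drift | evidence) ≈ 0.022464 / 0.086866 ≈ 0.259
P(mold flash | evidence) ≈ 0.002926 / 0.086866 ≈ 0.034
P(humidity excursion | evidence) ≈ 0.0008424 / 0.086866 ≈ 0.010
P(contamination | evidence) ≈ 0.046192 / 0.086866 ≈ 0.532
The largest is 0.532, so contamination is most probable.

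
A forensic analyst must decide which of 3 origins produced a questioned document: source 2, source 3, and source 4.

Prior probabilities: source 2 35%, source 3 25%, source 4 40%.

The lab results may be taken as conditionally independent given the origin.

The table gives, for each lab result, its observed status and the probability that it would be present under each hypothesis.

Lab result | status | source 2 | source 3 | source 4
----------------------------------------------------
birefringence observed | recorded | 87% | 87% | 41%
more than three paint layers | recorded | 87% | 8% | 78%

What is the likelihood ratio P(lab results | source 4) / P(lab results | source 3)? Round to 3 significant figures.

Take the product of per-lab result likelihoods under each hypothesis, then divide.
  source 4: 0.41 × 0.78 = 0.3198
  source 3: 0.87 × 0.08 = 0.0696
Bayes factor = 0.3198 / 0.0696 ≈ 4.59

4.59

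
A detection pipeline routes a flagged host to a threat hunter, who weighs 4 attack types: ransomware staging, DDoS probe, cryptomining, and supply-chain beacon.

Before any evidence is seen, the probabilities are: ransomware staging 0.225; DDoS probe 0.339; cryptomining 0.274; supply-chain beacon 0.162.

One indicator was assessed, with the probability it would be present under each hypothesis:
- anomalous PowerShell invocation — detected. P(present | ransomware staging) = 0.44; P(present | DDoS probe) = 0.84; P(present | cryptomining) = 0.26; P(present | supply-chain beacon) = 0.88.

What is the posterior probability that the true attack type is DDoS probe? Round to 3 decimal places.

0.477

For each hypothesis, the unnormalized posterior weight is prior × likelihood:
  ransomware staging: 0.225 × 0.44 = 0.099
  DDoS probe: 0.339 × 0.84 = 0.28476
  cryptomining: 0.274 × 0.26 = 0.07124
  supply-chain beacon: 0.162 × 0.88 = 0.14256
The unnormalized weights sum to 0.59756.
P(DDoS probe | evidence) = 0.28476 / 0.59756 ≈ 0.477.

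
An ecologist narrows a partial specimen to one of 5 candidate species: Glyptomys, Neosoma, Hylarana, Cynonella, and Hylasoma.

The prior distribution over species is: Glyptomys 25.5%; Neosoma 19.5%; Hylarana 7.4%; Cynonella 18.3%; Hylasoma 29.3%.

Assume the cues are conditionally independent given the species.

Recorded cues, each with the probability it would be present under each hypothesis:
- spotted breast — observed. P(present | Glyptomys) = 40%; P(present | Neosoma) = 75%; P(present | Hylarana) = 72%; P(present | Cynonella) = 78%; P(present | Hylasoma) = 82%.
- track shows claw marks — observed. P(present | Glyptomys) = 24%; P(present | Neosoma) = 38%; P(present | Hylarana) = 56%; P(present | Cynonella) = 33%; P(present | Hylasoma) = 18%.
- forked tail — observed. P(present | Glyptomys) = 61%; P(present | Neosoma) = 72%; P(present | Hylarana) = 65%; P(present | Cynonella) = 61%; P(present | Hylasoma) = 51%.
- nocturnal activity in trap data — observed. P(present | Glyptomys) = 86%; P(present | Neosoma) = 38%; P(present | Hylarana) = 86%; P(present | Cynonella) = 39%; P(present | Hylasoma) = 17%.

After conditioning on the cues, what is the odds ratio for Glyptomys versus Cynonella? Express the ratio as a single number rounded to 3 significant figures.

Posterior odds equal prior odds times the likelihood ratio; only the two competing hypotheses matter.
  Glyptomys: 0.255 × 0.40 × 0.24 × 0.61 × 0.86 = 0.012842
  Cynonella: 0.183 × 0.78 × 0.33 × 0.61 × 0.39 = 0.011206
Odds(Glyptomys : Cynonella) = 0.012842 / 0.011206 ≈ 1.15.

1.15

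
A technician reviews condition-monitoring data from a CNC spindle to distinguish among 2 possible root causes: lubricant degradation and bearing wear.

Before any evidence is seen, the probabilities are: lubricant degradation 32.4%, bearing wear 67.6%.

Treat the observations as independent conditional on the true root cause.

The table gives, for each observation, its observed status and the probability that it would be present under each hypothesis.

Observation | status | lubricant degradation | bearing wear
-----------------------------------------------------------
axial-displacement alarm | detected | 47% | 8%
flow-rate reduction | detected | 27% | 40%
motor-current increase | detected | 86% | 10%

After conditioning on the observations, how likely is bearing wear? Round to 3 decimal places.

0.058

For each hypothesis, the unnormalized posterior weight is prior × product of the observation likelihoods:
  lubricant degradation: 0.324 × 0.47 × 0.27 × 0.86 = 0.035359
  bearing wear: 0.676 × 0.08 × 0.40 × 0.10 = 0.0021632
Marginal likelihood of the evidence = 0.037523.
P(bearing wear | evidence) = 0.0021632 / 0.037523 ≈ 0.058.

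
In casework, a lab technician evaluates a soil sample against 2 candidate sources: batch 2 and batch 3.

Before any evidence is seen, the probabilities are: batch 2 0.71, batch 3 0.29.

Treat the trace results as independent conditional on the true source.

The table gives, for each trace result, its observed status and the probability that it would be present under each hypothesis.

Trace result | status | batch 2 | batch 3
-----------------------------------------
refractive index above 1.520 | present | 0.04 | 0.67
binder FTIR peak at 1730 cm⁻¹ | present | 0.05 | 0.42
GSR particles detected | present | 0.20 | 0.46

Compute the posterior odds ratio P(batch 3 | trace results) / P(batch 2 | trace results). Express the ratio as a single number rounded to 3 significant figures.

132

Posterior odds equal prior odds times the likelihood ratio; only the two competing hypotheses matter.
  batch 3: 0.29 × 0.67 × 0.42 × 0.46 = 0.037539
  batch 2: 0.71 × 0.04 × 0.05 × 0.20 = 0.000284
Posterior odds = 0.037539 / 0.000284 ≈ 132.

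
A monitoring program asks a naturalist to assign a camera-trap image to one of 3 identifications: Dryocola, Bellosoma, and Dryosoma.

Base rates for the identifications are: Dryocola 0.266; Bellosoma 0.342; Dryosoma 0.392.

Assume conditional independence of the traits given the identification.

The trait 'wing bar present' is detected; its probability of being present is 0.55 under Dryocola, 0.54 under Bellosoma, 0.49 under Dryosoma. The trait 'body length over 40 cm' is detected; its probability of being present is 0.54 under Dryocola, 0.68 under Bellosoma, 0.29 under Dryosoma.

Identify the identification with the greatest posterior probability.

Bellosoma

For each hypothesis, the unnormalized posterior weight is prior × product of the trait likelihoods:
  Dryocola: 0.266 × 0.55 × 0.54 = 0.079002
  Bellosoma: 0.342 × 0.54 × 0.68 = 0.12558
  Dryosoma: 0.392 × 0.49 × 0.29 = 0.055703
The unnormalized weights sum to 0.26029.
P(Dryocola | evidence) ≈ 0.079002 / 0.26029 ≈ 0.304
P(Bellosoma | evidence) ≈ 0.12558 / 0.26029 ≈ 0.482
P(Dryosoma | evidence) ≈ 0.055703 / 0.26029 ≈ 0.214
The largest is 0.482, so Bellosoma is most probable.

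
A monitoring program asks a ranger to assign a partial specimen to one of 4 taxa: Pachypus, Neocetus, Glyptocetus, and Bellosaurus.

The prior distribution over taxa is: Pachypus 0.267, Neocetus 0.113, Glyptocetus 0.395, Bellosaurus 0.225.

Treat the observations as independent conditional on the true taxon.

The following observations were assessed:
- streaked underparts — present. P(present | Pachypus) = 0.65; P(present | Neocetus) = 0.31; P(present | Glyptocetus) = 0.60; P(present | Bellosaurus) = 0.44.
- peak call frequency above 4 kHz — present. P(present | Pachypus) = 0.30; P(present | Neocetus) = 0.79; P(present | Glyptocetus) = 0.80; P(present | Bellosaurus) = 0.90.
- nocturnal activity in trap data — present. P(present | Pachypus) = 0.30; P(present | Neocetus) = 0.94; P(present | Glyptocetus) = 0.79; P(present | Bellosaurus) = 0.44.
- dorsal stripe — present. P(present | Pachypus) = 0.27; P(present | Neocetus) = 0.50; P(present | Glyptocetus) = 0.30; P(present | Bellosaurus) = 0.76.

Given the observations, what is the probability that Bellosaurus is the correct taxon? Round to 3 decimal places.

0.324

By Bayes' rule with conditional independence, the unnormalized weight for each hypothesis is prior × ∏ likelihoods:
  Pachypus: 0.267 × 0.65 × 0.30 × 0.30 × 0.27 = 0.0042173
  Neocetus: 0.113 × 0.31 × 0.79 × 0.94 × 0.50 = 0.013007
  Glyptocetus: 0.395 × 0.60 × 0.80 × 0.79 × 0.30 = 0.044935
  Bellosaurus: 0.225 × 0.44 × 0.90 × 0.44 × 0.76 = 0.029795
The unnormalized weights sum to 0.091954.
P(Bellosaurus | evidence) = 0.029795 / 0.091954 ≈ 0.324.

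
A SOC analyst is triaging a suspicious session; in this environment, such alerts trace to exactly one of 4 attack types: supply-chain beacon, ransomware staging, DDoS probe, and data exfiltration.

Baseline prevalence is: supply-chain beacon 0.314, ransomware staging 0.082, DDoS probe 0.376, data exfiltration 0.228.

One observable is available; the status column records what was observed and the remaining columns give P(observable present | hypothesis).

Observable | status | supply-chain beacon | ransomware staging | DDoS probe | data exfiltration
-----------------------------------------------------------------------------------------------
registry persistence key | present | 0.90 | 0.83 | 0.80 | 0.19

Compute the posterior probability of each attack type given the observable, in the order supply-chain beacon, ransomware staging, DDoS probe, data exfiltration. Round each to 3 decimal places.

By Bayes' rule, the unnormalized weight for each hypothesis is prior × likelihood:
  supply-chain beacon: 0.314 × 0.90 = 0.2826
  ransomware staging: 0.082 × 0.83 = 0.06806
  DDoS probe: 0.376 × 0.80 = 0.3008
  data exfiltration: 0.228 × 0.19 = 0.04332
Marginal likelihood of the evidence = 0.69478.
P(supply-chain beacon | evidence) = 0.2826 / 0.69478 ≈ 0.407
P(ransomware staging | evidence) = 0.06806 / 0.69478 ≈ 0.098
P(DDoS probe | evidence) = 0.3008 / 0.69478 ≈ 0.433
P(data exfiltration | evidence) = 0.04332 / 0.69478 ≈ 0.062

0.407, 0.098, 0.433, 0.062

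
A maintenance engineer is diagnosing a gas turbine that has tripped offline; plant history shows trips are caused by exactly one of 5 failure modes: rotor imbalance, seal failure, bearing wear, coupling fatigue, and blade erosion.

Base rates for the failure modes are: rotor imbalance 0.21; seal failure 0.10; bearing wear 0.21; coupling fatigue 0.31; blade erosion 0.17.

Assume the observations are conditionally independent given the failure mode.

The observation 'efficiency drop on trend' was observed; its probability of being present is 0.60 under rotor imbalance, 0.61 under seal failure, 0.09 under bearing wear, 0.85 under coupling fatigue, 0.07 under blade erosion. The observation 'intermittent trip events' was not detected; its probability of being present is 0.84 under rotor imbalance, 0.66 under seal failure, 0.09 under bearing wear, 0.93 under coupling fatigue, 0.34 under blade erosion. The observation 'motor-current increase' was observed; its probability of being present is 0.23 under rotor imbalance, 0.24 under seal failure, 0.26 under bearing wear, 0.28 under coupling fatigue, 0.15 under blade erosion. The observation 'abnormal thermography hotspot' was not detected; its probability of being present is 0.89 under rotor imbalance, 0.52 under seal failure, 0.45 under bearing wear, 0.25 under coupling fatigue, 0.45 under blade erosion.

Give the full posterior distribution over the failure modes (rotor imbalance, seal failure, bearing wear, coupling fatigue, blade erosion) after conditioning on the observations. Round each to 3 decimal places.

Multiply each prior by the joint likelihood of the evidence pattern (using 1 − P(present | H) for each absent observation):
  rotor imbalance: 0.21 × 0.60 × (1 − 0.84) × 0.23 × (1 − 0.89) = 0.00051005
  seal failure: 0.10 × 0.61 × (1 − 0.66) × 0.24 × (1 − 0.52) = 0.0023892
  bearing wear: 0.21 × 0.09 × (1 − 0.09) × 0.26 × (1 − 0.45) = 0.0024595
  coupling fatigue: 0.31 × 0.85 × (1 − 0.93) × 0.28 × (1 − 0.25) = 0.0038734
  blade erosion: 0.17 × 0.07 × (1 − 0.34) × 0.15 × (1 − 0.45) = 0.00064796
Marginal likelihood of the evidence = 0.0098802.
P(rotor imbalance | evidence) = 0.00051005 / 0.0098802 ≈ 0.052
P(seal failure | evidence) = 0.0023892 / 0.0098802 ≈ 0.242
P(bearing wear | evidence) = 0.0024595 / 0.0098802 ≈ 0.249
P(coupling fatigue | evidence) = 0.0038734 / 0.0098802 ≈ 0.392
P(blade erosion | evidence) = 0.00064796 / 0.0098802 ≈ 0.066

0.052, 0.242, 0.249, 0.392, 0.066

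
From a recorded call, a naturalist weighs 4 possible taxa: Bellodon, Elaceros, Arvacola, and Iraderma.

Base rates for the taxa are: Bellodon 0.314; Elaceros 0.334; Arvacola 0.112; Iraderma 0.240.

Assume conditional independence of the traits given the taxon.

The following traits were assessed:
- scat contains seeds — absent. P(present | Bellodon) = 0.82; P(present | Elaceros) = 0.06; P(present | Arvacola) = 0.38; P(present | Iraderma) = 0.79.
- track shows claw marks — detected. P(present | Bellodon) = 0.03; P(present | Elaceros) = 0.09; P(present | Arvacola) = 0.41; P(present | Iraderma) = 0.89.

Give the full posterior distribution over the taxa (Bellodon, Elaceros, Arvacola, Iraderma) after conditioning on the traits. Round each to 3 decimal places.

By Bayes' rule with conditional independence, the unnormalized weight for each hypothesis is prior × ∏ likelihoods (using 1 − P(present | H) for each absent trait):
  Bellodon: 0.314 × (1 − 0.82) × 0.03 = 0.0016956
  Elaceros: 0.334 × (1 − 0.06) × 0.09 = 0.028256
  Arvacola: 0.112 × (1 − 0.38) × 0.41 = 0.02847
  Iraderma: 0.240 × (1 − 0.79) × 0.89 = 0.044856
Marginal likelihood of the evidence = 0.10328.
P(Bellodon | evidence) = 0.0016956 / 0.10328 ≈ 0.016
P(Elaceros | evidence) = 0.028256 / 0.10328 ≈ 0.274
P(Arvacola | evidence) = 0.02847 / 0.10328 ≈ 0.276
P(Iraderma | evidence) = 0.044856 / 0.10328 ≈ 0.434

0.016, 0.274, 0.276, 0.434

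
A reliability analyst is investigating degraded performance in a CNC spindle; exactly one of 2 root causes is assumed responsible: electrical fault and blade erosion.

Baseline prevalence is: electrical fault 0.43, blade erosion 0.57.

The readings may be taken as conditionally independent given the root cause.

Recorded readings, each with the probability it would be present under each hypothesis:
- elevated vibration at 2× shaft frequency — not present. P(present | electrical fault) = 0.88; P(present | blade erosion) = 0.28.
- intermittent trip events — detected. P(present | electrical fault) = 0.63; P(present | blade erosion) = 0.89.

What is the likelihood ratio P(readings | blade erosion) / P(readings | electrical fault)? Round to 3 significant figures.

8.48

Take the product of per-reading likelihoods under each hypothesis (using 1 − P(present | H) for each absent reading), then divide.
  blade erosion: (1 − 0.28) × 0.89 = 0.6408
  electrical fault: (1 − 0.88) × 0.63 = 0.0756
Bayes factor = 0.6408 / 0.0756 ≈ 8.48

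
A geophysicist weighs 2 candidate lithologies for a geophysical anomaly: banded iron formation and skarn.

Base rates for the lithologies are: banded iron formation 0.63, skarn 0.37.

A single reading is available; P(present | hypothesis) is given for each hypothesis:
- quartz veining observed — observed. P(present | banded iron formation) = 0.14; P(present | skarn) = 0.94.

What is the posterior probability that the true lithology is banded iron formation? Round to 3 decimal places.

Multiply each prior by the likelihood of the reading:
  banded iron formation: 0.63 × 0.14 = 0.0882
  skarn: 0.37 × 0.94 = 0.3478
The unnormalized weights sum to 0.436.
P(banded iron formation | evidence) = 0.0882 / 0.436 ≈ 0.202.

0.202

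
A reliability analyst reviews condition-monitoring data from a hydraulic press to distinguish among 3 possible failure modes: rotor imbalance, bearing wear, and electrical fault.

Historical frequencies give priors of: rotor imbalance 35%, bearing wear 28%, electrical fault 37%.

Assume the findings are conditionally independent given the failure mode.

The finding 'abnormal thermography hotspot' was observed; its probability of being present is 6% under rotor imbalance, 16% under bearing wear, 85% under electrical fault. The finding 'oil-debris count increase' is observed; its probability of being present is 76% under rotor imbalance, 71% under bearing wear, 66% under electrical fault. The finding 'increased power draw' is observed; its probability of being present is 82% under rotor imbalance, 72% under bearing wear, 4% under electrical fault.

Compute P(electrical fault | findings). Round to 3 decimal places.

Multiply each prior by the joint likelihood of the evidence pattern:
  rotor imbalance: 0.35 × 0.06 × 0.76 × 0.82 = 0.013087
  bearing wear: 0.28 × 0.16 × 0.71 × 0.72 = 0.022902
  electrical fault: 0.37 × 0.85 × 0.66 × 0.04 = 0.0083028
Normalizing constant Z = 0.013087 + 0.022902 + 0.0083028 = 0.044292.
P(electrical fault | evidence) = 0.0083028 / 0.044292 ≈ 0.187.

0.187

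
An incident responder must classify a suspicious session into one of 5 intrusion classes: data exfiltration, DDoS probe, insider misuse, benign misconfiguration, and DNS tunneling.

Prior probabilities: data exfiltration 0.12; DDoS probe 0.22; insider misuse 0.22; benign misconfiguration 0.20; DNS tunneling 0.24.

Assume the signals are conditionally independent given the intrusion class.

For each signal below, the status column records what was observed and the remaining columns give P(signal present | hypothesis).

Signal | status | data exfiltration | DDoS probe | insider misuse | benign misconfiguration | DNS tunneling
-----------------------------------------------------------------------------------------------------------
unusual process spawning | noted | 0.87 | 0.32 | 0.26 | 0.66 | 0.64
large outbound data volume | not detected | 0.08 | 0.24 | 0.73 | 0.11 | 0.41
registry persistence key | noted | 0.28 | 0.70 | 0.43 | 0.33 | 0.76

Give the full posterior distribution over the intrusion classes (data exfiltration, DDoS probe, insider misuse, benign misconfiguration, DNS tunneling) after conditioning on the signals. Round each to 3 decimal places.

0.151, 0.210, 0.037, 0.217, 0.386

Multiply each prior by the joint likelihood of the signal pattern (using 1 − P(present | H) for each absent signal):
  data exfiltration: 0.12 × 0.87 × (1 − 0.08) × 0.28 = 0.026893
  DDoS probe: 0.22 × 0.32 × (1 − 0.24) × 0.70 = 0.037453
  insider misuse: 0.22 × 0.26 × (1 − 0.73) × 0.43 = 0.0066409
  benign misconfiguration: 0.20 × 0.66 × (1 − 0.11) × 0.33 = 0.038768
  DNS tunneling: 0.24 × 0.64 × (1 − 0.41) × 0.76 = 0.068874
Marginal likelihood of the evidence = 0.17863.
P(data exfiltration | evidence) = 0.026893 / 0.17863 ≈ 0.151
P(DDoS probe | evidence) = 0.037453 / 0.17863 ≈ 0.210
P(insider misuse | evidence) = 0.0066409 / 0.17863 ≈ 0.037
P(benign misconfiguration | evidence) = 0.038768 / 0.17863 ≈ 0.217
P(DNS tunneling | evidence) = 0.068874 / 0.17863 ≈ 0.386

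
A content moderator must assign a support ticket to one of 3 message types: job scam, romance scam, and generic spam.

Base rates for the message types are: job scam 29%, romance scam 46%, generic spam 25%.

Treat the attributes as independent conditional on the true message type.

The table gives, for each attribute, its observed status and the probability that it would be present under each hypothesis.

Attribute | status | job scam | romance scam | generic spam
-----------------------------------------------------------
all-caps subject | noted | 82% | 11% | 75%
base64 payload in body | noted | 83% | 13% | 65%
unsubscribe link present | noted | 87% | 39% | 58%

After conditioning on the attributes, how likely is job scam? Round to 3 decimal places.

0.701

For each hypothesis, the unnormalized posterior weight is prior × product of the attribute likelihoods:
  job scam: 0.29 × 0.82 × 0.83 × 0.87 = 0.17172
  romance scam: 0.46 × 0.11 × 0.13 × 0.39 = 0.0025654
  generic spam: 0.25 × 0.75 × 0.65 × 0.58 = 0.070688
The unnormalized weights sum to 0.24497.
P(job scam | evidence) = 0.17172 / 0.24497 ≈ 0.701.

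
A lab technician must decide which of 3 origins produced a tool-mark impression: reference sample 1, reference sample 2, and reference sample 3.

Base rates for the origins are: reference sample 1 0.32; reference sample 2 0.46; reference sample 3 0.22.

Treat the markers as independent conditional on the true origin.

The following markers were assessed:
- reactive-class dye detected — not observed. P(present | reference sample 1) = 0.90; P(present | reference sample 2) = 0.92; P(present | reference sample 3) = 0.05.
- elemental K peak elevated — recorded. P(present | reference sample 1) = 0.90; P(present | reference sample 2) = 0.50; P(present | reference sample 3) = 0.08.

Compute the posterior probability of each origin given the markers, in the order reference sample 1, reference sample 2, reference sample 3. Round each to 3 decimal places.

0.451, 0.288, 0.262

By Bayes' rule with conditional independence, the unnormalized weight for each hypothesis is prior × ∏ likelihoods (using 1 − P(present | H) for each absent marker):
  reference sample 1: 0.32 × (1 − 0.90) × 0.90 = 0.0288
  reference sample 2: 0.46 × (1 − 0.92) × 0.50 = 0.0184
  reference sample 3: 0.22 × (1 − 0.05) × 0.08 = 0.01672
Normalizing constant Z = 0.0288 + 0.0184 + 0.01672 = 0.06392.
P(reference sample 1 | evidence) = 0.0288 / 0.06392 ≈ 0.451
P(reference sample 2 | evidence) = 0.0184 / 0.06392 ≈ 0.288
P(reference sample 3 | evidence) = 0.01672 / 0.06392 ≈ 0.262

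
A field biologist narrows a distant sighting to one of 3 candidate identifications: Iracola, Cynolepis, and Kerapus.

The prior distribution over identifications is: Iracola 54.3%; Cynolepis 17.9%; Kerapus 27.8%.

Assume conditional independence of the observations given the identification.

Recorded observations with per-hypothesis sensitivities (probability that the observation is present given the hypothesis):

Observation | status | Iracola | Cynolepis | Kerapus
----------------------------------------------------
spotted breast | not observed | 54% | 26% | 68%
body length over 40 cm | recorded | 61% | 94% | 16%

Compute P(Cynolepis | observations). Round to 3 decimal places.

0.428

By Bayes' rule with conditional independence, the unnormalized weight for each hypothesis is prior × ∏ likelihoods (using 1 − P(present | H) for each absent observation):
  Iracola: 0.543 × (1 − 0.54) × 0.61 = 0.15237
  Cynolepis: 0.179 × (1 − 0.26) × 0.94 = 0.12451
  Kerapus: 0.278 × (1 − 0.68) × 0.16 = 0.014234
Marginal likelihood of the evidence = 0.29111.
P(Cynolepis | evidence) = 0.12451 / 0.29111 ≈ 0.428.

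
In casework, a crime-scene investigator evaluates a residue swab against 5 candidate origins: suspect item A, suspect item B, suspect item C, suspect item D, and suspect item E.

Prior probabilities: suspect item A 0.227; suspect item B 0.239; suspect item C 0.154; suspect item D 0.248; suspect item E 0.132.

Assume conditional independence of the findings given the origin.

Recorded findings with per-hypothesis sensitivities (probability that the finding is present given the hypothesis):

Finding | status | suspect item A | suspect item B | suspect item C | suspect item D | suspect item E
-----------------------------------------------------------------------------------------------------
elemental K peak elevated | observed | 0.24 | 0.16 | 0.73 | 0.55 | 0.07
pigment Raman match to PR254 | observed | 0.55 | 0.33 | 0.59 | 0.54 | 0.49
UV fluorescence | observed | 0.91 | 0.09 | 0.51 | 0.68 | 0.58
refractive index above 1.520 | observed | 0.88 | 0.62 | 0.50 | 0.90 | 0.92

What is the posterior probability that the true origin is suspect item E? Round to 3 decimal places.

Multiply each prior by the joint likelihood of the evidence pattern:
  suspect item A: 0.227 × 0.24 × 0.55 × 0.91 × 0.88 = 0.023995
  suspect item B: 0.239 × 0.16 × 0.33 × 0.09 × 0.62 = 0.00070415
  suspect item C: 0.154 × 0.73 × 0.59 × 0.51 × 0.50 = 0.016914
  suspect item D: 0.248 × 0.55 × 0.54 × 0.68 × 0.90 = 0.045077
  suspect item E: 0.132 × 0.07 × 0.49 × 0.58 × 0.92 = 0.0024159
Normalizing constant Z = 0.023995 + 0.00070415 + 0.016914 + 0.045077 + 0.0024159 = 0.089106.
P(suspect item E | evidence) = 0.0024159 / 0.089106 ≈ 0.027.

0.027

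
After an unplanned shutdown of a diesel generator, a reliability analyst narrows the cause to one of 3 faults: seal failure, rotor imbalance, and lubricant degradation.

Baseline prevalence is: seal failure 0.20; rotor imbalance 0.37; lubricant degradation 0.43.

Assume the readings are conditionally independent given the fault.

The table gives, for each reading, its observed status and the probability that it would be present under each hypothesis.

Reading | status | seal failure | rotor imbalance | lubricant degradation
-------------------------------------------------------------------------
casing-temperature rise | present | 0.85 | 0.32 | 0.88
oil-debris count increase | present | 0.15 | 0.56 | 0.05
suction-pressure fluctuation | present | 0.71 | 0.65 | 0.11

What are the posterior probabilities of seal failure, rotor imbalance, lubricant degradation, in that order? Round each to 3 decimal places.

Multiply each prior by the joint likelihood of the reading pattern:
  seal failure: 0.20 × 0.85 × 0.15 × 0.71 = 0.018105
  rotor imbalance: 0.37 × 0.32 × 0.56 × 0.65 = 0.043098
  lubricant degradation: 0.43 × 0.88 × 0.05 × 0.11 = 0.0020812
The unnormalized weights sum to 0.063284.
P(seal failure | evidence) = 0.018105 / 0.063284 ≈ 0.286
P(rotor imbalance | evidence) = 0.043098 / 0.063284 ≈ 0.681
P(lubricant degradation | evidence) = 0.0020812 / 0.063284 ≈ 0.033

0.286, 0.681, 0.033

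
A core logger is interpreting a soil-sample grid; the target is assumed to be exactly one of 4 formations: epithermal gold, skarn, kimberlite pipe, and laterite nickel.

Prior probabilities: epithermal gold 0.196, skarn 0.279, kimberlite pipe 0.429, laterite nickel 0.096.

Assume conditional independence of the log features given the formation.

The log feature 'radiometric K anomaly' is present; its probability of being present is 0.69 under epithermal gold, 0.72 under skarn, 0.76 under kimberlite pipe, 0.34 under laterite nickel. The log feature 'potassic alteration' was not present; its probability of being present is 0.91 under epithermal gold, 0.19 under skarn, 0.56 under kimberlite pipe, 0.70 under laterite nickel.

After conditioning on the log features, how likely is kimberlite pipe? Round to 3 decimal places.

For each hypothesis, the unnormalized posterior weight is prior × product of the log feature likelihoods (using 1 − P(present | H) for each absent log feature):
  epithermal gold: 0.196 × 0.69 × (1 − 0.91) = 0.012172
  skarn: 0.279 × 0.72 × (1 − 0.19) = 0.16271
  kimberlite pipe: 0.429 × 0.76 × (1 − 0.56) = 0.14346
  laterite nickel: 0.096 × 0.34 × (1 − 0.70) = 0.009792
Normalizing constant Z = 0.012172 + 0.16271 + 0.14346 + 0.009792 = 0.32813.
P(kimberlite pipe | evidence) = 0.14346 / 0.32813 ≈ 0.437.

0.437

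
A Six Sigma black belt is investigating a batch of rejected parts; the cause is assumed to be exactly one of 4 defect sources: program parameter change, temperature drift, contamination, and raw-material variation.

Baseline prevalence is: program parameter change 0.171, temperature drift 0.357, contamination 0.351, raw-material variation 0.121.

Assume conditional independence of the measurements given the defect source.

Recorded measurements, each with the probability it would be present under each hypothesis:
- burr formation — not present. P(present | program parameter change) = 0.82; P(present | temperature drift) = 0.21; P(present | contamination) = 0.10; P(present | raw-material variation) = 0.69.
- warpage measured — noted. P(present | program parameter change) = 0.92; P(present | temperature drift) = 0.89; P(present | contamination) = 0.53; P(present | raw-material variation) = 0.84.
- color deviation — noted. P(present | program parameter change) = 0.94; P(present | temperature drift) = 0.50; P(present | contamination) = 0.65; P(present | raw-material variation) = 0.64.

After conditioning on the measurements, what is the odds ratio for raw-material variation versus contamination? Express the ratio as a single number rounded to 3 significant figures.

0.185

Unnormalized posterior weight (prior times the measurement likelihoods) for each of the two hypotheses (using 1 − P(present | H) for each absent measurement):
  raw-material variation: 0.121 × (1 − 0.69) × 0.84 × 0.64 = 0.020165
  contamination: 0.351 × (1 − 0.10) × 0.53 × 0.65 = 0.10883
Posterior odds = 0.020165 / 0.10883 ≈ 0.185.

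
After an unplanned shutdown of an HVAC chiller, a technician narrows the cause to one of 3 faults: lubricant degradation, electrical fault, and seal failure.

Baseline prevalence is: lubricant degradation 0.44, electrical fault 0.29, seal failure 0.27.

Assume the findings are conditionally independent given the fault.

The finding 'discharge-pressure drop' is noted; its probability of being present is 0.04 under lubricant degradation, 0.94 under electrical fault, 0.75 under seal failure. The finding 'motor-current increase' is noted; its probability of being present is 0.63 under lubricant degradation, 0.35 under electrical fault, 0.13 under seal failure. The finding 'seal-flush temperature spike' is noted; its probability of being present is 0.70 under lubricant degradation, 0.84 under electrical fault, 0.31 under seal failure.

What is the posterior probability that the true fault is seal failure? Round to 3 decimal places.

For each hypothesis, the unnormalized posterior weight is prior × product of the finding likelihoods:
  lubricant degradation: 0.44 × 0.04 × 0.63 × 0.70 = 0.0077616
  electrical fault: 0.29 × 0.94 × 0.35 × 0.84 = 0.080144
  seal failure: 0.27 × 0.75 × 0.13 × 0.31 = 0.0081607
The unnormalized weights sum to 0.096067.
P(seal failure | evidence) = 0.0081607 / 0.096067 ≈ 0.085.

0.085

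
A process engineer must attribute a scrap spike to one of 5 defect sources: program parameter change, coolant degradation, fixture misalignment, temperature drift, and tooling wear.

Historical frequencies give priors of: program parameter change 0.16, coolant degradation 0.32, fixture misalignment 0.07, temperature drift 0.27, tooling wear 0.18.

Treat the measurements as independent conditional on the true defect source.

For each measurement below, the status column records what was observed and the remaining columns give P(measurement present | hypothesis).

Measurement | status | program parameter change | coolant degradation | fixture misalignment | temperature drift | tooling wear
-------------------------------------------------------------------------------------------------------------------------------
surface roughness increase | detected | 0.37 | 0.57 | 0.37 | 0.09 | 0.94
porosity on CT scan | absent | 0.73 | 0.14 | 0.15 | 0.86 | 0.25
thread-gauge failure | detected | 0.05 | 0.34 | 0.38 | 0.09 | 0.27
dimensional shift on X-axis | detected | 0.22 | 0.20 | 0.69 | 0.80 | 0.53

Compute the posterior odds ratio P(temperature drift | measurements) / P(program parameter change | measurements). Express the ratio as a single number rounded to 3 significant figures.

Unnormalized posterior weight (prior times the measurement likelihoods) for each of the two hypotheses (using 1 − P(present | H) for each absent measurement):
  temperature drift: 0.27 × 0.09 × (1 − 0.86) × 0.09 × 0.80 = 0.00024494
  program parameter change: 0.16 × 0.37 × (1 − 0.73) × 0.05 × 0.22 = 0.00017582
Posterior odds = 0.00024494 / 0.00017582 ≈ 1.39.

1.39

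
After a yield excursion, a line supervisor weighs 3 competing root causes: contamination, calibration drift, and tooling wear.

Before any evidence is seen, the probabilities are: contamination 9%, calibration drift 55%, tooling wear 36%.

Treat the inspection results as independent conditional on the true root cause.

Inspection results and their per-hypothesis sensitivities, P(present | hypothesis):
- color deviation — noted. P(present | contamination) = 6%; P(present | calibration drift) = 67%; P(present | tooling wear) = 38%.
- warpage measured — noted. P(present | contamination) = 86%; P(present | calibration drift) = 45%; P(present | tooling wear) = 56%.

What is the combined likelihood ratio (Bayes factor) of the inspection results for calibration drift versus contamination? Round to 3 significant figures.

5.84

Take the product of per-inspection result likelihoods under each hypothesis, then divide.
  calibration drift: 0.67 × 0.45 = 0.3015
  contamination: 0.06 × 0.86 = 0.0516
Bayes factor = 0.3015 / 0.0516 ≈ 5.84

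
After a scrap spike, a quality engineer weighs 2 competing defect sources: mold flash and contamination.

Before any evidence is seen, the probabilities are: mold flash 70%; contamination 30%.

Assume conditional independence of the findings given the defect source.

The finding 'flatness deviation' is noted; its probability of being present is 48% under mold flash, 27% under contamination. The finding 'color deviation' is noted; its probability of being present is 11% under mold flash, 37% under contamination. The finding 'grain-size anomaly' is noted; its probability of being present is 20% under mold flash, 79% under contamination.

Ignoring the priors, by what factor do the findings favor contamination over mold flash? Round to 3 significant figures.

The Bayes factor is the ratio of the joint likelihoods of the evidence pattern under the two hypotheses.
  contamination: 0.27 × 0.37 × 0.79 = 0.078921
  mold flash: 0.48 × 0.11 × 0.20 = 0.01056
Bayes factor = 0.078921 / 0.01056 ≈ 7.47

7.47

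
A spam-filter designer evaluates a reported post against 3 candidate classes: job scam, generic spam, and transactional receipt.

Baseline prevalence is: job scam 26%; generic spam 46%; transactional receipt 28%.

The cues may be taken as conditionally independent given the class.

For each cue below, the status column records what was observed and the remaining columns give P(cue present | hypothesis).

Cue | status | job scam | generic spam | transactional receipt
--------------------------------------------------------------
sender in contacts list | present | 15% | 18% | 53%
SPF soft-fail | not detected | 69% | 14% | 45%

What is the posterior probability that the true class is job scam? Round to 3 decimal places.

0.073

By Bayes' rule with conditional independence, the unnormalized weight for each hypothesis is prior × ∏ likelihoods (using 1 − P(present | H) for each absent cue):
  job scam: 0.26 × 0.15 × (1 − 0.69) = 0.01209
  generic spam: 0.46 × 0.18 × (1 − 0.14) = 0.071208
  transactional receipt: 0.28 × 0.53 × (1 − 0.45) = 0.08162
Normalizing constant Z = 0.01209 + 0.071208 + 0.08162 = 0.16492.
P(job scam | evidence) = 0.01209 / 0.16492 ≈ 0.073.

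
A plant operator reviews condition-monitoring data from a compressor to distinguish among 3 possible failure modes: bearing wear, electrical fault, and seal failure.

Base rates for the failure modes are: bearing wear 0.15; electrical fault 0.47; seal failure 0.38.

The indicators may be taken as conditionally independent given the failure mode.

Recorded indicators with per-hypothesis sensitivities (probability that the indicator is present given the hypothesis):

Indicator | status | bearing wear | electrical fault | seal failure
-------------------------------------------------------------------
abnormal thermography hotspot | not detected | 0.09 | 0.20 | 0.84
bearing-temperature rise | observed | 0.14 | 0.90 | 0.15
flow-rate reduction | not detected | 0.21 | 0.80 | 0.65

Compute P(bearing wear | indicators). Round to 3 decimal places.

By Bayes' rule with conditional independence, the unnormalized weight for each hypothesis is prior × ∏ likelihoods (using 1 − P(present | H) for each absent indicator):
  bearing wear: 0.15 × (1 − 0.09) × 0.14 × (1 − 0.21) = 0.015097
  electrical fault: 0.47 × (1 − 0.20) × 0.90 × (1 − 0.80) = 0.06768
  seal failure: 0.38 × (1 − 0.84) × 0.15 × (1 − 0.65) = 0.003192
The unnormalized weights sum to 0.085969.
P(bearing wear | evidence) = 0.015097 / 0.085969 ≈ 0.176.

0.176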